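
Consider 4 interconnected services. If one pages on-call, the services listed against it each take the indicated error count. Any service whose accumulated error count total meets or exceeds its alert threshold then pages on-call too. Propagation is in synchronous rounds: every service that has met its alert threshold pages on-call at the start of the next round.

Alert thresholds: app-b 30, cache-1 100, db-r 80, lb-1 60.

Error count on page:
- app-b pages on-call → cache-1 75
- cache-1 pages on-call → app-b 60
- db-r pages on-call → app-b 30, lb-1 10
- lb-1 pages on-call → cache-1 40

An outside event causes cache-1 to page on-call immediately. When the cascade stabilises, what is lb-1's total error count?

Round 1 — cache-1 pages on-call (initial).
  app-b: +60 → 60 ≥ 30
Round 2 — app-b pages on-call.
No further pages.

0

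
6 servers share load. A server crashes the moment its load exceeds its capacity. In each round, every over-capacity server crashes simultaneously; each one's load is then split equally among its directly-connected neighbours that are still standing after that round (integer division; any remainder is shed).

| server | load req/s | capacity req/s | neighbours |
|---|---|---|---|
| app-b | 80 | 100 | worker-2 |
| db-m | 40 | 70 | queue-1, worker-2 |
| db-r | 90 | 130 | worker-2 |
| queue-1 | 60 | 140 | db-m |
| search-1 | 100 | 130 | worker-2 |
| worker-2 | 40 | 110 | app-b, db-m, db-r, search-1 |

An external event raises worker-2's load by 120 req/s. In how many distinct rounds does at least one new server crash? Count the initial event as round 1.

2

Round 1 — worker-2 at 160 > 110. worker-2 crashes.
  worker-2 sheds 160 req/s to app-b, db-m, db-r, search-1: 40 each.
    app-b: 80+40 = 120 > 100
    db-m: 40+40 = 80 > 70
    db-r: 90+40 = 130 ≤ 130
    search-1: 100+40 = 140 > 130
Round 2 — app-b, db-m, search-1 crash.
  app-b sheds 120 req/s: no online neighbours, lost.
  db-m sheds 80 req/s to queue-1: 80 each.
    queue-1: 60+80 = 140 ≤ 140
  search-1 sheds 140 req/s: no online neighbours, lost.
No further crashes.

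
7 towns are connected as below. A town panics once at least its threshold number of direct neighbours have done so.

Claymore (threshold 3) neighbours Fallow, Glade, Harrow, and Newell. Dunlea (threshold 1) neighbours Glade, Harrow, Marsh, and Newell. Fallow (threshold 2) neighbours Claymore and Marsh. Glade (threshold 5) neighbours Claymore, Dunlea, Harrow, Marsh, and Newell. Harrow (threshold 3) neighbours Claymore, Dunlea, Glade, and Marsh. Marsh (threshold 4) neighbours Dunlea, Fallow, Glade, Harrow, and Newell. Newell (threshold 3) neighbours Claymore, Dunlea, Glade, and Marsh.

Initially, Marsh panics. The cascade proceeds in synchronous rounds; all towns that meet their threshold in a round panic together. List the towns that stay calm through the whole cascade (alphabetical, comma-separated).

Claymore, Fallow, Glade, Harrow, Newell

Round 1 — Marsh panics (initial).
Round 2 — checking thresholds:
  Dunlea: 1 of 4 neighbours ≥ 1, panics.
  Fallow: 1 of 2 neighbours < 2, not yet.
  Glade: 1 of 5 neighbours < 5, not yet.
  Harrow: 1 of 4 neighbours < 3, not yet.
  Newell: 1 of 4 neighbours < 3, not yet.
Round 3 — no new panics; cascade stops.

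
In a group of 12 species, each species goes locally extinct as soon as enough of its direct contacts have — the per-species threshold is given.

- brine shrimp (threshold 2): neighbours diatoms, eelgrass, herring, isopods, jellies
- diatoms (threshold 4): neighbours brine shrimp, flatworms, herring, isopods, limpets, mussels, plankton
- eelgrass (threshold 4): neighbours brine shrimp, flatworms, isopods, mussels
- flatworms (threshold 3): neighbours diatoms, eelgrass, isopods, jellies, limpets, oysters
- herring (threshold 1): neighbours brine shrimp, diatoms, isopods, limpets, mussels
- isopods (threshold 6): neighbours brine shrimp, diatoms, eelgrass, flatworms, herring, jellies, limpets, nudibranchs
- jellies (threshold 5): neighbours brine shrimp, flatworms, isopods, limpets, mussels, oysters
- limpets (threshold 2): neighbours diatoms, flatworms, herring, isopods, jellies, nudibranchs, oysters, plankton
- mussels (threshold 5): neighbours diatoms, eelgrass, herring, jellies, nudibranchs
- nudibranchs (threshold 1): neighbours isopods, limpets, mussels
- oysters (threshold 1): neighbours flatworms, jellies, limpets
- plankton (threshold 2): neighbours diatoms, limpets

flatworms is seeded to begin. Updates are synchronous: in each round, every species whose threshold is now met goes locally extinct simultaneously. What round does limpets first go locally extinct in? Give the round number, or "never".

Round 1 — flatworms goes locally extinct (initial).
Round 2 — checking thresholds:
  diatoms: 1 of 7 neighbours < 4, holds.
  eelgrass: 1 of 4 neighbours < 4, holds.
  isopods: 1 of 8 neighbours < 6, holds.
  jellies: 1 of 6 neighbours < 5, holds.
  limpets: 1 of 8 neighbours < 2, holds.
  oysters: 1 of 3 neighbours ≥ 1, goes locally extinct.
Round 3 — checking thresholds:
  diatoms: 1 of 7 neighbours < 4, holds.
  eelgrass: 1 of 4 neighbours < 4, holds.
  isopods: 1 of 8 neighbours < 6, holds.
  jellies: 2 of 6 neighbours < 5, holds.
  limpets: 2 of 8 neighbours ≥ 2, goes locally extinct.
Round 4 — checking thresholds:
  diatoms: 2 of 7 neighbours < 4, holds.
  eelgrass: 1 of 4 neighbours < 4, holds.
  herring: 1 of 5 neighbours ≥ 1, goes locally extinct.
  isopods: 2 of 8 neighbours < 6, holds.
  jellies: 3 of 6 neighbours < 5, holds.
  nudibranchs: 1 of 3 neighbours ≥ 1, goes locally extinct.
  plankton: 1 of 2 neighbours < 2, holds.
Round 5 — no new extinctions; cascade stops.

3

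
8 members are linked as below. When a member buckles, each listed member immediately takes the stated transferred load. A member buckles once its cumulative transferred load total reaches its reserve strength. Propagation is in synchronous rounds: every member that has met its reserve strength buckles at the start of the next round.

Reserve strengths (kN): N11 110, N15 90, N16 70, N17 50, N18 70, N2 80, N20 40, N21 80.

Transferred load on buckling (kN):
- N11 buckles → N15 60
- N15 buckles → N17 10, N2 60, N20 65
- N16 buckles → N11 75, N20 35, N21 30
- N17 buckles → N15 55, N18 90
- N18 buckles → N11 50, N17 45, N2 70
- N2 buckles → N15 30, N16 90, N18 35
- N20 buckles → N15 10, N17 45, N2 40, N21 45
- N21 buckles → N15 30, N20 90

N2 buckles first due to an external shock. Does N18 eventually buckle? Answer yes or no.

Round 1 — N2 buckles (initial).
  N15: +30 → 30 < 90
  N16: +90 → 90 ≥ 70
  N18: +35 → 35 < 70
Round 2 — N16 buckles.
  N11: +75 → 75 < 110
  N20: +35 → 35 < 40
  N21: +30 → 30 < 80
No further bucklings.

no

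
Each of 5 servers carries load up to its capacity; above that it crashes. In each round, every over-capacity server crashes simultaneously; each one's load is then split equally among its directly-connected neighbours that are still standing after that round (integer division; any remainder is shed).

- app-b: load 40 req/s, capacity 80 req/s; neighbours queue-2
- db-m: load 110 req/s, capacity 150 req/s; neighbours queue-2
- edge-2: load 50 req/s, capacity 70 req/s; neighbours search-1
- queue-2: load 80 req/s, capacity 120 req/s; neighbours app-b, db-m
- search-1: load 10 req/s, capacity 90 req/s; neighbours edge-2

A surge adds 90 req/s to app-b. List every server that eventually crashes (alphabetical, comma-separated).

Round 1 — app-b at 130 > 80. app-b crashes.
  app-b sheds 130 req/s to queue-2: 130 each.
    queue-2: 80+130 = 210 > 120
Round 2 — queue-2 crashes.
  queue-2 sheds 210 req/s to db-m: 210 each.
    db-m: 110+210 = 320 > 150
Round 3 — db-m crashes.
  db-m sheds 320 req/s: no online neighbours, lost.
No further crashes.

app-b, db-m, queue-2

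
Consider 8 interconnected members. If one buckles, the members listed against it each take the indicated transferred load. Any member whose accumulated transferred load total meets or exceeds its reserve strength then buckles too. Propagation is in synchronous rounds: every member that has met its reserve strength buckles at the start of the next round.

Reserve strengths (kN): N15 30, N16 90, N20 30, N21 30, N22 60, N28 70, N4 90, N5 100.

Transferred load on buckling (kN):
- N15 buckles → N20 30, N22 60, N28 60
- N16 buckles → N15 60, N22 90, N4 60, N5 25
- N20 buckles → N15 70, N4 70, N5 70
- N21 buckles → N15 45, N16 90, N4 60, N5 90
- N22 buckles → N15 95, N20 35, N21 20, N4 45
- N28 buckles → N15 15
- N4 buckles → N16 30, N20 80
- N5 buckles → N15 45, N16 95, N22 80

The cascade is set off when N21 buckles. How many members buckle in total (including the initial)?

Round 1 — N21 buckles (initial).
  N15: +45 → 45 ≥ 30
  N16: +90 → 90 ≥ 90
  N4: +60 → 60 < 90
  N5: +90 → 90 < 100
Round 2 — N15, N16 buckle.
  N20: +30 → 30 ≥ 30
  N22: +60+90 → 150 ≥ 60
  N28: +60 → 60 < 70
  N4: +60 → 120 ≥ 90
  N5: +25 → 115 ≥ 100
Round 3 — N20, N22, N4, N5 buckle.
No further bucklings.

7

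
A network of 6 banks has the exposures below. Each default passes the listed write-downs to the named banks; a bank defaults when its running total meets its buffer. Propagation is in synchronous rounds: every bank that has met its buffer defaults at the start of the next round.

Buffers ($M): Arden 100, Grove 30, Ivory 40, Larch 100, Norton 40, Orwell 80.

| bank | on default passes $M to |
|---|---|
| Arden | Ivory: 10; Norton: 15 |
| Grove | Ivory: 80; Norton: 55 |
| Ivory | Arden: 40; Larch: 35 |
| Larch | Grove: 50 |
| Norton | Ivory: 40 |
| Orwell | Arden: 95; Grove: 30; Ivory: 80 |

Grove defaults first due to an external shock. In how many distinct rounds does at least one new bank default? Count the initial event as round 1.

Round 1 — Grove defaults (initial).
  Ivory: +80 → 80 ≥ 40
  Norton: +55 → 55 ≥ 40
Round 2 — Ivory, Norton default.
  Arden: +40 → 40 < 100
  Larch: +35 → 35 < 100
No further defaults.

2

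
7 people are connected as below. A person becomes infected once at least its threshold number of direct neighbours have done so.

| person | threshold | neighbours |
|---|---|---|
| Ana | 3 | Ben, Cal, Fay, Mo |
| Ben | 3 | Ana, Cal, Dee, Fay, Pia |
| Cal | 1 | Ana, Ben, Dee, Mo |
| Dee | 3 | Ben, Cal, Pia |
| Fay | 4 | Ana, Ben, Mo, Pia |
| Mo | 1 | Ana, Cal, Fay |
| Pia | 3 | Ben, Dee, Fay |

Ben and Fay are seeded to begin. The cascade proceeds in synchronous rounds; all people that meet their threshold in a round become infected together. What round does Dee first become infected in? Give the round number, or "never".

Round 1 — Ben, Fay become infected (initial).
Round 2 — checking thresholds:
  Ana: 2 of 4 neighbours < 3, below threshold.
  Cal: 1 of 4 neighbours ≥ 1, becomes infected.
  Dee: 1 of 3 neighbours < 3, below threshold.
  Mo: 1 of 3 neighbours ≥ 1, becomes infected.
  Pia: 2 of 3 neighbours < 3, below threshold.
Round 3 — checking thresholds:
  Ana: 4 of 4 neighbours ≥ 3, becomes infected.
  Dee: 2 of 3 neighbours < 3, below threshold.
  Pia: 2 of 3 neighbours < 3, below threshold.
Round 4 — no new infections; cascade stops.

never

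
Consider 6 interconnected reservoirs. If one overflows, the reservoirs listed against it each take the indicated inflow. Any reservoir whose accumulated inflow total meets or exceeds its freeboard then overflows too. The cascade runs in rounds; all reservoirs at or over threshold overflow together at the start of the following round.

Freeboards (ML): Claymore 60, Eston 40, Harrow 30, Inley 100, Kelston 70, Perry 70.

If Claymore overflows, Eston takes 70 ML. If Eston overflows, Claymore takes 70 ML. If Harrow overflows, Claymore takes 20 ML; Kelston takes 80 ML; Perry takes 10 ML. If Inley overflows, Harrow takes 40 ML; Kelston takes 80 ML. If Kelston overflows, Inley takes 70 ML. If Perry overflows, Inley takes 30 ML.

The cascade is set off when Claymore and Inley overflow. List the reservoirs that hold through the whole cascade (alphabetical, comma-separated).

Round 1 — Claymore, Inley overflow (initial).
  Eston: +70 → 70 ≥ 40
  Harrow: +40 → 40 ≥ 30
  Kelston: +80 → 80 ≥ 70
Round 2 — Eston, Harrow, Kelston overflow.
  Perry: +10 → 10 < 70
No further overflows.

Perry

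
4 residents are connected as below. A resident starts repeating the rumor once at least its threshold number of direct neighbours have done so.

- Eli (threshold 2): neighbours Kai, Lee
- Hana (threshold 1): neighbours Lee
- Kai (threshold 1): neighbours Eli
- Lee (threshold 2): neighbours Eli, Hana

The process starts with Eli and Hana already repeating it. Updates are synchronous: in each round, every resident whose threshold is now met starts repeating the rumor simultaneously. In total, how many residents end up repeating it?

Round 1 — Eli, Hana start repeating the rumor (initial).
Round 2 — checking thresholds:
  Kai: 1 of 1 neighbours ≥ 1, starts repeating the rumor.
  Lee: 2 of 2 neighbours ≥ 2, starts repeating the rumor.
Round 3 — no new spreads; cascade stops.

4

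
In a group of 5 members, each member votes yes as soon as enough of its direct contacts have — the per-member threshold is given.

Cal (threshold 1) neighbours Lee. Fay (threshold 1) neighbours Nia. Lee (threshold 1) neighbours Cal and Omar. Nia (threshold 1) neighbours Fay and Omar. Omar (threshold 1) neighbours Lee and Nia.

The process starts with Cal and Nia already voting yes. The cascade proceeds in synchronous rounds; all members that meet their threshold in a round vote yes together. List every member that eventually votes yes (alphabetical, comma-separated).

Cal, Fay, Lee, Nia, Omar

Round 1 — Cal, Nia vote yes (initial).
Round 2 — checking thresholds:
  Fay: 1 of 1 neighbours ≥ 1, votes yes.
  Lee: 1 of 2 neighbours ≥ 1, votes yes.
  Omar: 1 of 2 neighbours ≥ 1, votes yes.
Round 3 — no new yes votes; cascade stops.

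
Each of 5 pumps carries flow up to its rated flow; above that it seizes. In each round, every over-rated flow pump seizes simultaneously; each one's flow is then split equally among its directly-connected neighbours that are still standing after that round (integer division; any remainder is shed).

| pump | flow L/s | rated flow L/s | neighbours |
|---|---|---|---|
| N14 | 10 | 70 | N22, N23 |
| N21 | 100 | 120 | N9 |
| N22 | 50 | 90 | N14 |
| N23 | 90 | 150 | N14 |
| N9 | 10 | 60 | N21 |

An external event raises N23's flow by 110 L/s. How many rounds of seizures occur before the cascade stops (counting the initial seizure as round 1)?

3

Round 1 — N23 at 200 > 150. N23 seizes.
  N23 sheds 200 L/s to N14: 200 each.
    N14: 10+200 = 210 > 70
Round 2 — N14 seizes.
  N14 sheds 210 L/s to N22: 210 each.
    N22: 50+210 = 260 > 90
Round 3 — N22 seizes.
  N22 sheds 260 L/s: no online neighbours, lost.
No further seizures.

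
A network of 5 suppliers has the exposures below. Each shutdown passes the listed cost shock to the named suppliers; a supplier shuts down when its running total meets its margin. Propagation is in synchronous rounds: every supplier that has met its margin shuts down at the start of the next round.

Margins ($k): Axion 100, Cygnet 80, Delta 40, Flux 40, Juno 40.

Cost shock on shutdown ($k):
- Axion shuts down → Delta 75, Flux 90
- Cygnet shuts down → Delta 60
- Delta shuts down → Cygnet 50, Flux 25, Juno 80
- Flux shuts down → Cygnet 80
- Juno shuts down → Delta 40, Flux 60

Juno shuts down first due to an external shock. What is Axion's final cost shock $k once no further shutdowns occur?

Round 1 — Juno shuts down (initial).
  Delta: +40 → 40 ≥ 40
  Flux: +60 → 60 ≥ 40
Round 2 — Delta, Flux shut down.
  Cygnet: +50+80 → 130 ≥ 80
Round 3 — Cygnet shuts down.
No further shutdowns.

0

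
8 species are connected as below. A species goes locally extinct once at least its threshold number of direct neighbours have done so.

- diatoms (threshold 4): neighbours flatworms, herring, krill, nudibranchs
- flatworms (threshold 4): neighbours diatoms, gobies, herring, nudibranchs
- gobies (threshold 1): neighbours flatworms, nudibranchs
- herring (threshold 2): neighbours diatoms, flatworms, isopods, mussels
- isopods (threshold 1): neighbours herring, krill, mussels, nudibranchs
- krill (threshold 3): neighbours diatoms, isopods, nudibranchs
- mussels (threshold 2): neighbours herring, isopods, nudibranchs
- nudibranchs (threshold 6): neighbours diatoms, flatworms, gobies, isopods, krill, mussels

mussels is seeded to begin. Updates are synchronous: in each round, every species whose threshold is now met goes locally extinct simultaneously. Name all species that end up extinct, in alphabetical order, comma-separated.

herring, isopods, mussels

Round 1 — mussels goes locally extinct (initial).
Round 2 — checking thresholds:
  herring: 1 of 4 neighbours < 2, holds.
  isopods: 1 of 4 neighbours ≥ 1, goes locally extinct.
  nudibranchs: 1 of 6 neighbours < 6, holds.
Round 3 — checking thresholds:
  herring: 2 of 4 neighbours ≥ 2, goes locally extinct.
  krill: 1 of 3 neighbours < 3, holds.
  nudibranchs: 2 of 6 neighbours < 6, holds.
Round 4 — no new extinctions; cascade stops.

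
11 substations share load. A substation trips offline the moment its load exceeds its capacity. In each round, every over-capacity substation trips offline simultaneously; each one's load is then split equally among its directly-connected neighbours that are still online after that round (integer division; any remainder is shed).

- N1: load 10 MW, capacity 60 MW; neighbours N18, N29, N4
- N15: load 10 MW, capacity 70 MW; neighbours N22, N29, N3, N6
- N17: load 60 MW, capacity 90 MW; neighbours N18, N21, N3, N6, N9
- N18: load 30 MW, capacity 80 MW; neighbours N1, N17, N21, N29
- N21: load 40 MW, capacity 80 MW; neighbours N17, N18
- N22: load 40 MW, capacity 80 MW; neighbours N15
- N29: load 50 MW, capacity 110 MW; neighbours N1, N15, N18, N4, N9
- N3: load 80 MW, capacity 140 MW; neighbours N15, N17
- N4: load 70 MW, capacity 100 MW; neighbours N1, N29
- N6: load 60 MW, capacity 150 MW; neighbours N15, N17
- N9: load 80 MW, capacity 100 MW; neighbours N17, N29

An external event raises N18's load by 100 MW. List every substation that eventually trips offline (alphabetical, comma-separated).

Round 1 — N18 at 130 > 80. N18 trips offline.
  N18 sheds 130 MW to N1, N17, N21, N29: 32 each (2 lost).
    N1: 10+32 = 42 ≤ 60
    N17: 60+32 = 92 > 90
    N21: 40+32 = 72 ≤ 80
    N29: 50+32 = 82 ≤ 110
Round 2 — N17 trips offline.
  N17 sheds 92 MW to N21, N3, N6, N9: 23 each.
    N21: 72+23 = 95 > 80
    N3: 80+23 = 103 ≤ 140
    N6: 60+23 = 83 ≤ 150
    N9: 80+23 = 103 > 100
Round 3 — N21, N9 trip offline.
  N21 sheds 95 MW: no online neighbours, lost.
  N9 sheds 103 MW to N29: 103 each.
    N29: 82+103 = 185 > 110
Round 4 — N29 trips offline.
  N29 sheds 185 MW to N1, N15, N4: 61 each (2 lost).
    N1: 42+61 = 103 > 60
    N15: 10+61 = 71 > 70
    N4: 70+61 = 131 > 100
Round 5 — N1, N15, N4 trip offline.
  N1 sheds 103 MW: no online neighbours, lost.
  N15 sheds 71 MW to N22, N3, N6: 23 each (2 lost).
    N22: 40+23 = 63 ≤ 80
    N3: 103+23 = 126 ≤ 140
    N6: 83+23 = 106 ≤ 150
  N4 sheds 131 MW: no online neighbours, lost.
No further trips.

N1, N15, N17, N18, N21, N29, N4, N9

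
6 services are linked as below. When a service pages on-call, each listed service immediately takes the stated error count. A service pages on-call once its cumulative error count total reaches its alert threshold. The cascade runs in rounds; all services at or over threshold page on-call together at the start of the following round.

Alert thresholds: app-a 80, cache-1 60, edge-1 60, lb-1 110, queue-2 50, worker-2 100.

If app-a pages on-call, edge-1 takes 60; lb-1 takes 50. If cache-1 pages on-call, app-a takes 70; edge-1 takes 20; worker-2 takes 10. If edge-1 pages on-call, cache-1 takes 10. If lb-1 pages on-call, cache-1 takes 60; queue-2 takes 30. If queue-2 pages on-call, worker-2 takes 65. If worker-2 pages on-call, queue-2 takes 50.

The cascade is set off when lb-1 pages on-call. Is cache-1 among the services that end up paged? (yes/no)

yes

Round 1 — lb-1 pages on-call (initial).
  cache-1: +60 → 60 ≥ 60
  queue-2: +30 → 30 < 50
Round 2 — cache-1 pages on-call.
  app-a: +70 → 70 < 80
  edge-1: +20 → 20 < 60
  worker-2: +10 → 10 < 100
No further pages.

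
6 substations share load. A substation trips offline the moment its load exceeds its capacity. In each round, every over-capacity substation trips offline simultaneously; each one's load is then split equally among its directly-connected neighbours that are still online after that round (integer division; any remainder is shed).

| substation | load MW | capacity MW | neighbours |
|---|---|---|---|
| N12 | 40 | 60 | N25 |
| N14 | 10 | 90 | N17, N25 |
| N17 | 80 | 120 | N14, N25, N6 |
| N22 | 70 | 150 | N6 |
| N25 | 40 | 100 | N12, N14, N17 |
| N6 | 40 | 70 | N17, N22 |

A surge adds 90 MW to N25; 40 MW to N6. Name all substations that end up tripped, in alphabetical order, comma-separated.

Round 1 — N25 at 130 > 100; N6 at 80 > 70. N25, N6 trip offline.
  N25 sheds 130 MW to N12, N14, N17: 43 each (1 lost).
    N12: 40+43 = 83 > 60
    N14: 10+43 = 53 ≤ 90
    N17: 80+43 = 123 > 120
  N6 sheds 80 MW to N17, N22: 40 each.
    N17: 123+40 = 163 > 120
    N22: 70+40 = 110 ≤ 150
Round 2 — N12, N17 trip offline.
  N12 sheds 83 MW: no online neighbours, lost.
  N17 sheds 163 MW to N14: 163 each.
    N14: 53+163 = 216 > 90
Round 3 — N14 trips offline.
  N14 sheds 216 MW: no online neighbours, lost.
No further trips.

N12, N14, N17, N25, N6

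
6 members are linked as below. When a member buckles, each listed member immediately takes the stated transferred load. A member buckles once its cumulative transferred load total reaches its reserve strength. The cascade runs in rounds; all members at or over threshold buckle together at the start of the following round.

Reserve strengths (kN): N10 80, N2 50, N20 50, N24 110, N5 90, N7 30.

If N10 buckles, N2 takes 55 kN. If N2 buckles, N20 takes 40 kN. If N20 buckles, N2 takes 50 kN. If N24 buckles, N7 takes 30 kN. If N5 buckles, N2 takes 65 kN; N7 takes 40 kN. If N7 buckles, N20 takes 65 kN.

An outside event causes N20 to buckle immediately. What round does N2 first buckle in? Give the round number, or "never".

Round 1 — N20 buckles (initial).
  N2: +50 → 50 ≥ 50
Round 2 — N2 buckles.
No further bucklings.

2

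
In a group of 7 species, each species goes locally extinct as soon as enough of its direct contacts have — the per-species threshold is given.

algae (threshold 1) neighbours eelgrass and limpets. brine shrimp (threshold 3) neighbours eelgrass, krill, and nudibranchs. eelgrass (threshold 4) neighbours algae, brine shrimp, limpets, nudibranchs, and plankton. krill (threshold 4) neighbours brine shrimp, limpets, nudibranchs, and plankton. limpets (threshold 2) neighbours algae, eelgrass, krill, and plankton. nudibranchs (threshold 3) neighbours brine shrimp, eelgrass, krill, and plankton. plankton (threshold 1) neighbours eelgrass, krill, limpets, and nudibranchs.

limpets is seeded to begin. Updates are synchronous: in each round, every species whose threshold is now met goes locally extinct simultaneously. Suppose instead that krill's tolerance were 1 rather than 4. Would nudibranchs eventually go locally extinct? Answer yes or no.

no

With krill's tolerance at 1:
Round 1 — limpets goes locally extinct (initial).
Round 2 — checking thresholds:
  algae: 1 of 2 neighbours ≥ 1, goes locally extinct.
  eelgrass: 1 of 5 neighbours < 4, holds.
  krill: 1 of 4 neighbours ≥ 1, goes locally extinct.
  plankton: 1 of 4 neighbours ≥ 1, goes locally extinct.
Round 3 — no new extinctions; cascade stops.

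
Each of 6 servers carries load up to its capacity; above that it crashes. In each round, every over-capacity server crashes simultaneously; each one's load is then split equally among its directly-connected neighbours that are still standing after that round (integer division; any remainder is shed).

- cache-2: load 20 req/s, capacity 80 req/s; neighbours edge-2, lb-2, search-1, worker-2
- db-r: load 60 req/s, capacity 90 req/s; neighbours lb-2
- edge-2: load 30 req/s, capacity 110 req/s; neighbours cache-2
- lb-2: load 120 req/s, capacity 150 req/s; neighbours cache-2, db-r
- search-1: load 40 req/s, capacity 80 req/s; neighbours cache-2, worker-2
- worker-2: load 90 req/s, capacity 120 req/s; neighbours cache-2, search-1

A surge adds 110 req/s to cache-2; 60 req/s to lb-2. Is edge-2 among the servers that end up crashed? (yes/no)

no

Round 1 — cache-2 at 130 > 80; lb-2 at 180 > 150. cache-2, lb-2 crash.
  cache-2 sheds 130 req/s to edge-2, search-1, worker-2: 43 each (1 lost).
    edge-2: 30+43 = 73 ≤ 110
    search-1: 40+43 = 83 > 80
    worker-2: 90+43 = 133 > 120
  lb-2 sheds 180 req/s to db-r: 180 each.
    db-r: 60+180 = 240 > 90
Round 2 — db-r, search-1, worker-2 crash.
  db-r sheds 240 req/s: no online neighbours, lost.
  search-1 sheds 83 req/s: no online neighbours, lost.
  worker-2 sheds 133 req/s: no online neighbours, lost.
No further crashes.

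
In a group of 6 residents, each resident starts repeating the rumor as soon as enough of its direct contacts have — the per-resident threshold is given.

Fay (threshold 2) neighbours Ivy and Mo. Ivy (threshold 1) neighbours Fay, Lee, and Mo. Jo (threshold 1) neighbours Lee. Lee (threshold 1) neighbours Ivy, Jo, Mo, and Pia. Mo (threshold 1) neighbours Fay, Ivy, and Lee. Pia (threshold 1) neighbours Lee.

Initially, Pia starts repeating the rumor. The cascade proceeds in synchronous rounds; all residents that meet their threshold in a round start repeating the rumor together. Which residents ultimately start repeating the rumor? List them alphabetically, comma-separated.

Round 1 — Pia starts repeating the rumor (initial).
Round 2 — checking thresholds:
  Lee: 1 of 4 neighbours ≥ 1, starts repeating the rumor.
Round 3 — checking thresholds:
  Ivy: 1 of 3 neighbours ≥ 1, starts repeating the rumor.
  Jo: 1 of 1 neighbours ≥ 1, starts repeating the rumor.
  Mo: 1 of 3 neighbours ≥ 1, starts repeating the rumor.
Round 4 — checking thresholds:
  Fay: 2 of 2 neighbours ≥ 2, starts repeating the rumor.
Round 5 — no new spreads; cascade stops.

Fay, Ivy, Jo, Lee, Mo, Pia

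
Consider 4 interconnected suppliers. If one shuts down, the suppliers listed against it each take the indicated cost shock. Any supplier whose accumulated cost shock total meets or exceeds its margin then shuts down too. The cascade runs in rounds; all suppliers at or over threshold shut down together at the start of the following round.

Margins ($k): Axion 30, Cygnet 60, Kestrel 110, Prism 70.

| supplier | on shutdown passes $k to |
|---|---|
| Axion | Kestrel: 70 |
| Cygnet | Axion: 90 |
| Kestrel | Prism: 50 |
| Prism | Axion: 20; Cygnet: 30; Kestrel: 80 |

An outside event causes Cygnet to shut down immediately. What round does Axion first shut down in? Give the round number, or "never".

2

Round 1 — Cygnet shuts down (initial).
  Axion: +90 → 90 ≥ 30
Round 2 — Axion shuts down.
  Kestrel: +70 → 70 < 110
No further shutdowns.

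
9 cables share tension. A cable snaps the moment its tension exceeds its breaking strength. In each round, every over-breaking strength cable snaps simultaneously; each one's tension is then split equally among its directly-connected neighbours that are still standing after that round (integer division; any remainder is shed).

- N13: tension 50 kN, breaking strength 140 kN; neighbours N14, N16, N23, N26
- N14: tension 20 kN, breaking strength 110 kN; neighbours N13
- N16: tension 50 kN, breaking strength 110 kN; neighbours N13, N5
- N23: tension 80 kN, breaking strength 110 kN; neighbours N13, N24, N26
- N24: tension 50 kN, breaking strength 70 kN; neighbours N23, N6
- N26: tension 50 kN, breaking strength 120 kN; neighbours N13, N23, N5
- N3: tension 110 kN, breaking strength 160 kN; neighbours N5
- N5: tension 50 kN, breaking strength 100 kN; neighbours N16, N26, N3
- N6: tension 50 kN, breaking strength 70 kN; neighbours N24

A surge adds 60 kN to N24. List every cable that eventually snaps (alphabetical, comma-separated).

N23, N24, N6

Round 1 — N24 at 110 > 70. N24 snaps.
  N24 sheds 110 kN to N23, N6: 55 each.
    N23: 80+55 = 135 > 110
    N6: 50+55 = 105 > 70
Round 2 — N23, N6 snap.
  N23 sheds 135 kN to N13, N26: 67 each (1 lost).
    N13: 50+67 = 117 ≤ 140
    N26: 50+67 = 117 ≤ 120
  N6 sheds 105 kN: no online neighbours, lost.
No further breaks.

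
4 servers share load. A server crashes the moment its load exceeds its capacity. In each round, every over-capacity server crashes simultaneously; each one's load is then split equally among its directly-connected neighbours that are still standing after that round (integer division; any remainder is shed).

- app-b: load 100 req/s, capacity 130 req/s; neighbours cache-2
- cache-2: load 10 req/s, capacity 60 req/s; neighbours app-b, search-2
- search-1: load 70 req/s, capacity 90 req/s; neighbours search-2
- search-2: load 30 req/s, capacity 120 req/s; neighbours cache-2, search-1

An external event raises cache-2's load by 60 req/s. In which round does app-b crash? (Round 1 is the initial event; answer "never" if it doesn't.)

2

Round 1 — cache-2 at 70 > 60. cache-2 crashes.
  cache-2 sheds 70 req/s to app-b, search-2: 35 each.
    app-b: 100+35 = 135 > 130
    search-2: 30+35 = 65 ≤ 120
Round 2 — app-b crashes.
  app-b sheds 135 req/s: no online neighbours, lost.
No further crashes.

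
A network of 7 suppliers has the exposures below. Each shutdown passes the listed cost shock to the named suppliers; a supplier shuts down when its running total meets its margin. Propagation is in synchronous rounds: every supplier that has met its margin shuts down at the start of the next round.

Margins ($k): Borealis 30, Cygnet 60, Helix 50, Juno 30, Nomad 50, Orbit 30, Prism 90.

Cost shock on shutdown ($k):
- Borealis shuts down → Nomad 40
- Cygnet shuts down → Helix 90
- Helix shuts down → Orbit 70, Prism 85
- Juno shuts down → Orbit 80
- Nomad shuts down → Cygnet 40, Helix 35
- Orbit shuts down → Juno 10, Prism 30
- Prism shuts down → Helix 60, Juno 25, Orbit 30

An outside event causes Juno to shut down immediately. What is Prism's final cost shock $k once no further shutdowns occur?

Round 1 — Juno shuts down (initial).
  Orbit: +80 → 80 ≥ 30
Round 2 — Orbit shuts down.
  Prism: +30 → 30 < 90
No further shutdowns.

30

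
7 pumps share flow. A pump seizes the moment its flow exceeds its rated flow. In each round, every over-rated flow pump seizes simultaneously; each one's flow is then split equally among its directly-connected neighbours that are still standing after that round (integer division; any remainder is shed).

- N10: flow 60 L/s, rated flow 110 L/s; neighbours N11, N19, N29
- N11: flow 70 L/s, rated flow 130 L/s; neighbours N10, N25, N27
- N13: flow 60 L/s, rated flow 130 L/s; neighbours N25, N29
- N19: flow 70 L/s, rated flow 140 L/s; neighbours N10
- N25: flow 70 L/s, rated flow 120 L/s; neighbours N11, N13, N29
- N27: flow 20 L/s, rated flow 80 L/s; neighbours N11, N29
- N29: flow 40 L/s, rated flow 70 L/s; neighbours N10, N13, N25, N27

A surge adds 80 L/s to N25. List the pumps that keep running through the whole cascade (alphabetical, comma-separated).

Round 1 — N25 at 150 > 120. N25 seizes.
  N25 sheds 150 L/s to N11, N13, N29: 50 each.
    N11: 70+50 = 120 ≤ 130
    N13: 60+50 = 110 ≤ 130
    N29: 40+50 = 90 > 70
Round 2 — N29 seizes.
  N29 sheds 90 L/s to N10, N13, N27: 30 each.
    N10: 60+30 = 90 ≤ 110
    N13: 110+30 = 140 > 130
    N27: 20+30 = 50 ≤ 80
Round 3 — N13 seizes.
  N13 sheds 140 L/s: no online neighbours, lost.
No further seizures.

N10, N11, N19, N27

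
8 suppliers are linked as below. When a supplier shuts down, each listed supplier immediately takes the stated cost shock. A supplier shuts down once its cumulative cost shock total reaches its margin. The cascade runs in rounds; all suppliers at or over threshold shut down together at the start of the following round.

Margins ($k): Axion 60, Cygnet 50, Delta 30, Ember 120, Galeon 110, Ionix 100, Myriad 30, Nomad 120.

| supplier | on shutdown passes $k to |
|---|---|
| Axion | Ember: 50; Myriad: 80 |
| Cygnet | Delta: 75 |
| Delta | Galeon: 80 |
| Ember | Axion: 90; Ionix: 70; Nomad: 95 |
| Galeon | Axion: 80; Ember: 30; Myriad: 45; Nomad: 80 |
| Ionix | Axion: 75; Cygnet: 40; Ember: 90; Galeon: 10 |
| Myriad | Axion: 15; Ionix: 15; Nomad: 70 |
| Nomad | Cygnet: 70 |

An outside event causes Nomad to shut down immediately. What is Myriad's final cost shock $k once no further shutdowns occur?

0

Round 1 — Nomad shuts down (initial).
  Cygnet: +70 → 70 ≥ 50
Round 2 — Cygnet shuts down.
  Delta: +75 → 75 ≥ 30
Round 3 — Delta shuts down.
  Galeon: +80 → 80 < 110
No further shutdowns.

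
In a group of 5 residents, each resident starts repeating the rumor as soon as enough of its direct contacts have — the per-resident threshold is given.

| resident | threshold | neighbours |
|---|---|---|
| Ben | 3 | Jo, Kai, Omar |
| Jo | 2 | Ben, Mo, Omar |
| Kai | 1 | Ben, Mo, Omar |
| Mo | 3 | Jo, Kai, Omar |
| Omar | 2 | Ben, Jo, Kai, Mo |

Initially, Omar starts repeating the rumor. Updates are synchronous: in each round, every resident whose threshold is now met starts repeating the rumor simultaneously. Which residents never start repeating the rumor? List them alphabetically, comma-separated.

Ben, Jo, Mo

Round 1 — Omar starts repeating the rumor (initial).
Round 2 — checking thresholds:
  Ben: 1 of 3 neighbours < 3, holds.
  Jo: 1 of 3 neighbours < 2, holds.
  Kai: 1 of 3 neighbours ≥ 1, starts repeating the rumor.
  Mo: 1 of 3 neighbours < 3, holds.
Round 3 — no new spreads; cascade stops.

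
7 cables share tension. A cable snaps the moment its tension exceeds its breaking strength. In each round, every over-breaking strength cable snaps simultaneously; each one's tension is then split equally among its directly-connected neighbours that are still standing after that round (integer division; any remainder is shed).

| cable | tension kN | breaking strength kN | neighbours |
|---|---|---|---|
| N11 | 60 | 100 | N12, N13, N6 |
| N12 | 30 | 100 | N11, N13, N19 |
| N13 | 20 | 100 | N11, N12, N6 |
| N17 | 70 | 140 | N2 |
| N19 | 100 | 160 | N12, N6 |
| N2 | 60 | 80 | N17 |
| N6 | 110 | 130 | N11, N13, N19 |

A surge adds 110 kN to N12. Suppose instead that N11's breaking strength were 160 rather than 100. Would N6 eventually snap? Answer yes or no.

no

With N11's breaking strength at 160:
Round 1 — N12 at 140 > 100. N12 snaps.
  N12 sheds 140 kN to N11, N13, N19: 46 each (2 lost).
    N11: 60+46 = 106 ≤ 160
    N13: 20+46 = 66 ≤ 100
    N19: 100+46 = 146 ≤ 160
No further breaks.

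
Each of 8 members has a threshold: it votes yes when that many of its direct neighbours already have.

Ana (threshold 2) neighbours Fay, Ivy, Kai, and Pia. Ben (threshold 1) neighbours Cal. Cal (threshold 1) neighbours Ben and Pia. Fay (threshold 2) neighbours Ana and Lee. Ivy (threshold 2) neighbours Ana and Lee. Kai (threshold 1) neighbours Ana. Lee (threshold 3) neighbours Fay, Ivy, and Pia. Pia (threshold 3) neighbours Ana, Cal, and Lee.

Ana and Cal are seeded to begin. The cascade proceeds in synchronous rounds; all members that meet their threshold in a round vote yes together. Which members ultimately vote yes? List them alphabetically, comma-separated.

Ana, Ben, Cal, Kai

Round 1 — Ana, Cal vote yes (initial).
Round 2 — checking thresholds:
  Ben: 1 of 1 neighbours ≥ 1, votes yes.
  Fay: 1 of 2 neighbours < 2, below threshold.
  Ivy: 1 of 2 neighbours < 2, below threshold.
  Kai: 1 of 1 neighbours ≥ 1, votes yes.
  Pia: 2 of 3 neighbours < 3, below threshold.
Round 3 — no new yes votes; cascade stops.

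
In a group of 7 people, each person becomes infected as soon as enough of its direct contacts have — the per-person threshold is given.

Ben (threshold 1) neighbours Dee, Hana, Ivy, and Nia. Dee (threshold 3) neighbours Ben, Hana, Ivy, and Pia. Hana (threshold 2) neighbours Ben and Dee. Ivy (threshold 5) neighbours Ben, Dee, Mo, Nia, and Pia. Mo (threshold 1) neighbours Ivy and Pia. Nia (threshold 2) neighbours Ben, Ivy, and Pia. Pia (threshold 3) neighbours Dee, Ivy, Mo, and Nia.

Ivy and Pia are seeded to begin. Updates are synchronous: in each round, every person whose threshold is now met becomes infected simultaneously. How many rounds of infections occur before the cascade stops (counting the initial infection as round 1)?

Round 1 — Ivy, Pia become infected (initial).
Round 2 — checking thresholds:
  Ben: 1 of 4 neighbours ≥ 1, becomes infected.
  Dee: 2 of 4 neighbours < 3, not yet.
  Mo: 2 of 2 neighbours ≥ 1, becomes infected.
  Nia: 2 of 3 neighbours ≥ 2, becomes infected.
Round 3 — checking thresholds:
  Dee: 3 of 4 neighbours ≥ 3, becomes infected.
  Hana: 1 of 2 neighbours < 2, not yet.
Round 4 — checking thresholds:
  Hana: 2 of 2 neighbours ≥ 2, becomes infected.
Round 5 — no new infections; cascade stops.

4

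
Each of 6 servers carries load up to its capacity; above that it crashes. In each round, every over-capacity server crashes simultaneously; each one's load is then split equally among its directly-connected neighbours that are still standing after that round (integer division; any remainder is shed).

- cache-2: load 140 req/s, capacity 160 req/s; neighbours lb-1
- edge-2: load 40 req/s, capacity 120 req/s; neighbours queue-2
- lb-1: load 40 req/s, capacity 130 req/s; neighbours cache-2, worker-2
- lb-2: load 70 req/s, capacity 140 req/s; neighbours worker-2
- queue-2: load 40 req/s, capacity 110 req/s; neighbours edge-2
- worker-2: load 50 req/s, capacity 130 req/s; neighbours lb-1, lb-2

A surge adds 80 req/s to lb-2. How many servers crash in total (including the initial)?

4

Round 1 — lb-2 at 150 > 140. lb-2 crashes.
  lb-2 sheds 150 req/s to worker-2: 150 each.
    worker-2: 50+150 = 200 > 130
Round 2 — worker-2 crashes.
  worker-2 sheds 200 req/s to lb-1: 200 each.
    lb-1: 40+200 = 240 > 130
Round 3 — lb-1 crashes.
  lb-1 sheds 240 req/s to cache-2: 240 each.
    cache-2: 140+240 = 380 > 160
Round 4 — cache-2 crashes.
  cache-2 sheds 380 req/s: no online neighbours, lost.
No further crashes.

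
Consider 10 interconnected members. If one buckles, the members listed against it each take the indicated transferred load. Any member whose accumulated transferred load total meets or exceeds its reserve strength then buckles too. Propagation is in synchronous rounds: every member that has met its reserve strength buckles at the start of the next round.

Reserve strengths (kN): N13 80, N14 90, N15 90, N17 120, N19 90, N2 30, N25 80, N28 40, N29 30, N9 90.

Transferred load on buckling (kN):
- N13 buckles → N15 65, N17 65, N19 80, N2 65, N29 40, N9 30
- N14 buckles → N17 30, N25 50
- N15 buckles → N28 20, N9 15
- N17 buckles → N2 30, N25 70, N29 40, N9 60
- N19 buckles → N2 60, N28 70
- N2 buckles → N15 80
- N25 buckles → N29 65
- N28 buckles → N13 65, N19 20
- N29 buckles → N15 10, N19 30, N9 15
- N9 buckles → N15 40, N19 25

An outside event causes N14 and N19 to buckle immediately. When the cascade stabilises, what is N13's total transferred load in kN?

65

Round 1 — N14, N19 buckle (initial).
  N17: +30 → 30 < 120
  N2: +60 → 60 ≥ 30
  N25: +50 → 50 < 80
  N28: +70 → 70 ≥ 40
Round 2 — N2, N28 buckle.
  N13: +65 → 65 < 80
  N15: +80 → 80 < 90
No further bucklings.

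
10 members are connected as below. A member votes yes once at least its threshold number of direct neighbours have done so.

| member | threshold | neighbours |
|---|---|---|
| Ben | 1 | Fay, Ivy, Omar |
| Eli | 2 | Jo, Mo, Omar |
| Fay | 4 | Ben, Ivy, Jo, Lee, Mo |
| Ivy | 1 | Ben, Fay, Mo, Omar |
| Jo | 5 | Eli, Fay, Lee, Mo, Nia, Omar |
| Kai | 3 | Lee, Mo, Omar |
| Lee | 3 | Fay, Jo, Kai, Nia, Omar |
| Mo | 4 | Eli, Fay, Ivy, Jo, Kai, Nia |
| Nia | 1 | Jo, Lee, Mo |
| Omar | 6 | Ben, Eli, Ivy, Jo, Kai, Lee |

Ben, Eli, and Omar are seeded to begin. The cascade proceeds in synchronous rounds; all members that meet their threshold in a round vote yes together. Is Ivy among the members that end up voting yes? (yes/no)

Round 1 — Ben, Eli, Omar vote yes (initial).
Round 2 — checking thresholds:
  Fay: 1 of 5 neighbours < 4, holds.
  Ivy: 2 of 4 neighbours ≥ 1, votes yes.
  Jo: 2 of 6 neighbours < 5, holds.
  Kai: 1 of 3 neighbours < 3, holds.
  Lee: 1 of 5 neighbours < 3, holds.
  Mo: 1 of 6 neighbours < 4, holds.
Round 3 — no new yes votes; cascade stops.

yes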